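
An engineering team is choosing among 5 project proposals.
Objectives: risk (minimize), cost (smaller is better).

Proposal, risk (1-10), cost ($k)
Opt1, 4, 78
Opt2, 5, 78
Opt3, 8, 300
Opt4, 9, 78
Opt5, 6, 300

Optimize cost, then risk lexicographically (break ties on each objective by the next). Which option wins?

First minimize cost: best is 78, kept {Opt1, Opt2, Opt4}.
Then minimize risk: best is 4, kept {Opt1}.

Opt1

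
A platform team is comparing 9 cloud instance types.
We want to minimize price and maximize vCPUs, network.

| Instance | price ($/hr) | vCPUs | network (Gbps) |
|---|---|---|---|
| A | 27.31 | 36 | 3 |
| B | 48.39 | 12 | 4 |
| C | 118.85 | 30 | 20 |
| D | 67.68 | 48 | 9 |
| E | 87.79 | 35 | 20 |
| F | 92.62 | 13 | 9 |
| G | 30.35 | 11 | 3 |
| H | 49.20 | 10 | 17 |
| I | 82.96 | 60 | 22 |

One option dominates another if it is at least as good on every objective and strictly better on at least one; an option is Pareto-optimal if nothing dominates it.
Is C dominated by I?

Yes

I vs C: price 82.96≤118.85, vCPUs 60≥30, network 22≥20 — I is at least as good on every objective with at least one strict improvement.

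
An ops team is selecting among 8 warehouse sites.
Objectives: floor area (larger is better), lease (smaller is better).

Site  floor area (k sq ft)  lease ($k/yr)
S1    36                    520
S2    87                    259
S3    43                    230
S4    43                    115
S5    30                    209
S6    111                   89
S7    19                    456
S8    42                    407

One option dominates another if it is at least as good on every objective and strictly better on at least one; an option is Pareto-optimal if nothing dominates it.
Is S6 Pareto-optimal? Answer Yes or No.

S1: worse on floor area (36 vs 111).
S2: worse on floor area (87 vs 111).
S3: worse on floor area (43 vs 111).
S4: worse on floor area (43 vs 111).
S5: worse on floor area (30 vs 111).
S7: worse on floor area (19 vs 111).
S8: worse on floor area (42 vs 111).
No option is at least as good as S6 on every objective and strictly better on one.

Yes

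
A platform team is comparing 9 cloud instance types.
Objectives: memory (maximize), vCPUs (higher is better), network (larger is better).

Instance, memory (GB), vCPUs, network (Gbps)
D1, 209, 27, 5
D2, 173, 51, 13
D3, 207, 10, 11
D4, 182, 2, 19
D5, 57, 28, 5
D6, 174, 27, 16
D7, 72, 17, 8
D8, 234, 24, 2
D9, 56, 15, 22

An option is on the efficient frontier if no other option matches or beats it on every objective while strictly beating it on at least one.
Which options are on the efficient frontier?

D1: not dominated.
D2: not dominated (best vCPUs).
D3: not dominated.
D4: not dominated.
D5: dominated by D2 (memory 173≥57, vCPUs 51≥28, network 13≥5).
D6: not dominated.
D7: dominated by D2 (memory 173≥72, vCPUs 51≥17, network 13≥8).
D8: not dominated (best memory).
D9: not dominated (best network).

D1, D2, D3, D4, D6, D8, D9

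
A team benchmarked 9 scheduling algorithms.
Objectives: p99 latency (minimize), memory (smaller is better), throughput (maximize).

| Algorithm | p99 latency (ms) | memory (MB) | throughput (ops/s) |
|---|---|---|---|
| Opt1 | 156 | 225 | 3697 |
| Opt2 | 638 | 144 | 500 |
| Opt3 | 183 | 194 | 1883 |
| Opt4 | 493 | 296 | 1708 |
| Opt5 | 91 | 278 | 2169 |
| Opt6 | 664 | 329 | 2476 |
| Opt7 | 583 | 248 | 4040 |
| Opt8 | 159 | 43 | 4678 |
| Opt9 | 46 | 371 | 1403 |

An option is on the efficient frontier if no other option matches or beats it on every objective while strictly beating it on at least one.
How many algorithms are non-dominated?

Opt1: not dominated.
Opt2: dominated by Opt8 (p99 latency 159≤638, memory 43≤144, throughput 4678≥500).
Opt3: dominated by Opt8 (p99 latency 159≤183, memory 43≤194, throughput 4678≥1883).
Opt4: dominated by Opt1 (p99 latency 156≤493, memory 225≤296, throughput 3697≥1708).
Opt5: not dominated.
Opt6: dominated by Opt1 (p99 latency 156≤664, memory 225≤329, throughput 3697≥2476).
Opt7: dominated by Opt8 (p99 latency 159≤583, memory 43≤248, throughput 4678≥4040).
Opt8: not dominated (best memory).
Opt9: not dominated (best p99 latency).
Pareto-optimal: Opt1, Opt5, Opt8, Opt9 → 4.

4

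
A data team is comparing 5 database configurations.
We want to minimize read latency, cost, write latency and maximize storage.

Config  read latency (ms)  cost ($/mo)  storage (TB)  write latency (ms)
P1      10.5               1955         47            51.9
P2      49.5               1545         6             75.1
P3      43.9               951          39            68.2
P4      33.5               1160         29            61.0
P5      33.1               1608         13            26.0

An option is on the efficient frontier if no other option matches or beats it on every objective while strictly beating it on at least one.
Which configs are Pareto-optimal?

P1: not dominated (best read latency).
P2: dominated by P3 (read latency 43.9≤49.5, cost 951≤1545, storage 39≥6, write latency 68.2≤75.1).
P3: not dominated (best cost).
P4: not dominated.
P5: not dominated (best write latency).

P1, P3, P4, P5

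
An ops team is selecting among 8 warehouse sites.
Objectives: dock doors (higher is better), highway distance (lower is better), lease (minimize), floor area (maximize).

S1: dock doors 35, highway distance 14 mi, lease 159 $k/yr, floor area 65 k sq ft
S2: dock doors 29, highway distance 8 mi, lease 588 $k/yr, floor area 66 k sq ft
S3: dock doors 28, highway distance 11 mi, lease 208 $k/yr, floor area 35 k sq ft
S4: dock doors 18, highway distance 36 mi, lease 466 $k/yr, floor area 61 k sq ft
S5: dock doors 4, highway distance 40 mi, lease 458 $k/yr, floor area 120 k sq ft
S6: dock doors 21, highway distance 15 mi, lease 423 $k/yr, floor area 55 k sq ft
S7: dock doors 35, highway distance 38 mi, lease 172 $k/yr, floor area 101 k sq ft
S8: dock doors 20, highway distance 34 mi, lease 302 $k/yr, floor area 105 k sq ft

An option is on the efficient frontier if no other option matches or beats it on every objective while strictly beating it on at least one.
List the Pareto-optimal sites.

S1, S2, S3, S5, S7, S8

S1: not dominated (best lease).
S2: not dominated (best highway distance).
S3: not dominated.
S4: dominated by S1 (dock doors 35≥18, highway distance 14≤36, lease 159≤466, floor area 65≥61).
S5: not dominated (best floor area).
S6: dominated by S1 (dock doors 35≥21, highway distance 14≤15, lease 159≤423, floor area 65≥55).
S7: not dominated.
S8: not dominated.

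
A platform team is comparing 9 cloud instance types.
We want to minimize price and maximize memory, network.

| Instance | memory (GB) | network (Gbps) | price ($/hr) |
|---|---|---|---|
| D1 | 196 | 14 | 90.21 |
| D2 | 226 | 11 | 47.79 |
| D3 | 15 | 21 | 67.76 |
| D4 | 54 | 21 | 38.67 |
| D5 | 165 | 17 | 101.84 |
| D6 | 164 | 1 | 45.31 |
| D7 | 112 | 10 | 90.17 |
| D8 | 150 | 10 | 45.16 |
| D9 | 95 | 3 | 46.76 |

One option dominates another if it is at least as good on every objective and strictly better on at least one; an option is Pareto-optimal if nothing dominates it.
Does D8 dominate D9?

D8 vs D9: memory 150≥95, network 10≥3, price 45.16≤46.76 — D8 is at least as good on every objective with at least one strict improvement.

Yes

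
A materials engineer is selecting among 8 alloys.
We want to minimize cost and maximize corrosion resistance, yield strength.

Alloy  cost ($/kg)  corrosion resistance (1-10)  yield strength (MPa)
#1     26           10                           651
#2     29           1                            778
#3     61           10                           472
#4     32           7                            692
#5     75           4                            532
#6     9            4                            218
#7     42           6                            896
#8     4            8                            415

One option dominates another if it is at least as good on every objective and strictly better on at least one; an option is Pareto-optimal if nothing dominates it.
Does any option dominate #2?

No

#1: worse on yield strength (651 vs 778).
#3: worse on cost (61 vs 29).
#4: worse on cost (32 vs 29).
#5: worse on cost (75 vs 29).
#6: worse on yield strength (218 vs 778).
#7: worse on cost (42 vs 29).
#8: worse on yield strength (415 vs 778).
No option is at least as good as #2 on every objective and strictly better on one.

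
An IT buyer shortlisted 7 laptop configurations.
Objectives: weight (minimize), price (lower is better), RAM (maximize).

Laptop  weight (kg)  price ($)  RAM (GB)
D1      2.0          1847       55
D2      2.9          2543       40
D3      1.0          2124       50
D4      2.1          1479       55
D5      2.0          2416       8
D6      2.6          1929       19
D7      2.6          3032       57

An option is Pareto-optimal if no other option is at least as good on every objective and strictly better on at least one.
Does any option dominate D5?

D1 vs D5: weight 2.0≤2.0, price 1847≤2416, RAM 55≥8 — D1 is at least as good on every objective and strictly better on at least one, so D1 dominates D5.

Yes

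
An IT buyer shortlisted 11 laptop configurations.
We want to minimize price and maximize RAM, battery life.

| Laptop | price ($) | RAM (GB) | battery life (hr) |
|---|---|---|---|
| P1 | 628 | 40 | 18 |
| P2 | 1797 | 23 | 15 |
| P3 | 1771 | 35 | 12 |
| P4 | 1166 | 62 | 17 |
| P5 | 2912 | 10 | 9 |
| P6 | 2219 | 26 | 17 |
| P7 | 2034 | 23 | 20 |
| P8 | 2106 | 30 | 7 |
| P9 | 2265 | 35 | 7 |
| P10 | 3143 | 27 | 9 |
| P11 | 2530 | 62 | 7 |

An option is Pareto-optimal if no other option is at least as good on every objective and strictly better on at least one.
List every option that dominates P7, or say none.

P1: worse on battery life (18 vs 20).
P2: worse on battery life (15 vs 20).
P3: worse on battery life (12 vs 20).
P4: worse on battery life (17 vs 20).
P5: worse on price (2912 vs 2034).
P6: worse on price (2219 vs 2034).
P8: worse on price (2106 vs 2034).
P9: worse on price (2265 vs 2034).
P10: worse on price (3143 vs 2034).
P11: worse on price (2530 vs 2034).
No option dominates P7.

none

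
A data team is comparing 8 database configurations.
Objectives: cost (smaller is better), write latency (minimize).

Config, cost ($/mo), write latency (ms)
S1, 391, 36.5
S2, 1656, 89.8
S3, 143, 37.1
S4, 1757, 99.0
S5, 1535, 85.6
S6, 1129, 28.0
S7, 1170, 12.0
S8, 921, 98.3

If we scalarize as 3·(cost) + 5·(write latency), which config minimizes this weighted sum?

S1: 3·391 + 5·36.5 = 1355.5
S2: 3·1656 + 5·89.8 = 5417.0
S3: 3·143 + 5·37.1 = 614.5
S4: 3·1757 + 5·99.0 = 5766.0
S5: 3·1535 + 5·85.6 = 5033.0
S6: 3·1129 + 5·28.0 = 3527.0
S7: 3·1170 + 5·12.0 = 3570.0
S8: 3·921 + 5·98.3 = 3254.5
Lowest: S3 at 614.5.

S3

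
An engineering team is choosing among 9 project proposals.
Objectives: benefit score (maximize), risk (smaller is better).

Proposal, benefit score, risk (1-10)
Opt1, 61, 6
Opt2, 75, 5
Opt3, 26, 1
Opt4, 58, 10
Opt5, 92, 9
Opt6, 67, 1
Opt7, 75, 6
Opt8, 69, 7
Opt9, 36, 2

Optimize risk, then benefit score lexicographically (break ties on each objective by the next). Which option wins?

Opt6

First minimize risk: best is 1, kept {Opt3, Opt6}.
Then maximize benefit score: best is 67, kept {Opt6}.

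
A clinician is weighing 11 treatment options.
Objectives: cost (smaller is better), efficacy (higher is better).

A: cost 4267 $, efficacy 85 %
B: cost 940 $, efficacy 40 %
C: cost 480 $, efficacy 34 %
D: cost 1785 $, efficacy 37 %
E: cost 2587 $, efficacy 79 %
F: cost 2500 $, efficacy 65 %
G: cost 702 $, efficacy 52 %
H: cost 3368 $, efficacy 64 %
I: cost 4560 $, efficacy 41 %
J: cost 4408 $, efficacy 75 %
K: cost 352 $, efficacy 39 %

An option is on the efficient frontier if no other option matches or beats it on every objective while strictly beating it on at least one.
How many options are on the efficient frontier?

5

A: not dominated (best efficacy).
B: dominated by G (cost 702≤940, efficacy 52≥40).
C: dominated by K (cost 352≤480, efficacy 39≥34).
D: dominated by B (cost 940≤1785, efficacy 40≥37).
E: not dominated.
F: not dominated.
G: not dominated.
H: dominated by E (cost 2587≤3368, efficacy 79≥64).
I: dominated by A (cost 4267≤4560, efficacy 85≥41).
J: dominated by A (cost 4267≤4408, efficacy 85≥75).
K: not dominated (best cost).
Pareto-optimal: A, E, F, G, K → 5.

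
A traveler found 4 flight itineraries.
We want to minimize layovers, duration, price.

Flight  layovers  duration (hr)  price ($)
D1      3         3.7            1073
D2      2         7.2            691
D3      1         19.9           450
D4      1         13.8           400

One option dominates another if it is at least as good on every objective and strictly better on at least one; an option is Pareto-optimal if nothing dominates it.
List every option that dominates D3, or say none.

D4

D4: layovers 1≤1, duration 13.8≤19.9, price 400≤450 — dominates D3.
Others (D1, D2) are each worse than D3 on at least one objective.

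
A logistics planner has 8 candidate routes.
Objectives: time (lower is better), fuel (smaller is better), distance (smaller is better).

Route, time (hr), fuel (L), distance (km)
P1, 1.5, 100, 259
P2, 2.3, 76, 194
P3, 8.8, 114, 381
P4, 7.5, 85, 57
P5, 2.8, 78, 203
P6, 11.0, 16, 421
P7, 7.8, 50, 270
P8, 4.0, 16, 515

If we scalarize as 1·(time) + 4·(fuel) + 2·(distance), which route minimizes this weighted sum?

P1: 1·1.5 + 4·100 + 2·259 = 919.5
P2: 1·2.3 + 4·76 + 2·194 = 694.3
P3: 1·8.8 + 4·114 + 2·381 = 1226.8
P4: 1·7.5 + 4·85 + 2·57 = 461.5
P5: 1·2.8 + 4·78 + 2·203 = 720.8
P6: 1·11.0 + 4·16 + 2·421 = 917.0
P7: 1·7.8 + 4·50 + 2·270 = 747.8
P8: 1·4.0 + 4·16 + 2·515 = 1098.0
Lowest: P4 at 461.5.

P4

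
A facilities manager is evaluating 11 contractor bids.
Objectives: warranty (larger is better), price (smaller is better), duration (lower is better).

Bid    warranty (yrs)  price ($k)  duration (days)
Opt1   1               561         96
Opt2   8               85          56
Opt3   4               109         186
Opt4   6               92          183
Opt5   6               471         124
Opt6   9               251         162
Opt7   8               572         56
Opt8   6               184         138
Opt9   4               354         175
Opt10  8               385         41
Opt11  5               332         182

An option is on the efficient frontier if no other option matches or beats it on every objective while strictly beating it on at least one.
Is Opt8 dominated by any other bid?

Opt2 vs Opt8: warranty 8≥6, price 85≤184, duration 56≤138 — Opt2 is at least as good on every objective and strictly better on at least one, so Opt2 dominates Opt8.

Yes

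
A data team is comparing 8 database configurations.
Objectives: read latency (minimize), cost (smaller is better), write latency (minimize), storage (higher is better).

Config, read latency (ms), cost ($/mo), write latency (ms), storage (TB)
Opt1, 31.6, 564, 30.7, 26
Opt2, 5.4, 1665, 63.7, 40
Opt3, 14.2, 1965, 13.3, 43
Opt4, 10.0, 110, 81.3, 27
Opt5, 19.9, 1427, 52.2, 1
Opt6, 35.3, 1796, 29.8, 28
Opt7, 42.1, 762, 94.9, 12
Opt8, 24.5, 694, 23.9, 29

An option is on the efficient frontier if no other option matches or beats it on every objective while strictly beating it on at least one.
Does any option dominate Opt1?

Opt2: worse on cost (1665 vs 564).
Opt3: worse on cost (1965 vs 564).
Opt4: worse on write latency (81.3 vs 30.7).
Opt5: worse on cost (1427 vs 564).
Opt6: worse on read latency (35.3 vs 31.6).
Opt7: worse on read latency (42.1 vs 31.6).
Opt8: worse on cost (694 vs 564).
No option is at least as good as Opt1 on every objective and strictly better on one.

No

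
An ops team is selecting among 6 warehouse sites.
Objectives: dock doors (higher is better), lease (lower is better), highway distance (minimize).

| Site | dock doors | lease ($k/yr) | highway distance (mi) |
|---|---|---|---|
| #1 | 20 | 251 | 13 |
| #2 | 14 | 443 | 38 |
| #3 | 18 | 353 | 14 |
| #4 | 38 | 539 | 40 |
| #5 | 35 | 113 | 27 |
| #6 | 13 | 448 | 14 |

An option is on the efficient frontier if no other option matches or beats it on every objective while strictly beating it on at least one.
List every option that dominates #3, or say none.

#1

#1: dock doors 20≥18, lease 251≤353, highway distance 13≤14 — dominates #3.
Others (#2, #4, #5, #6) are each worse than #3 on at least one objective.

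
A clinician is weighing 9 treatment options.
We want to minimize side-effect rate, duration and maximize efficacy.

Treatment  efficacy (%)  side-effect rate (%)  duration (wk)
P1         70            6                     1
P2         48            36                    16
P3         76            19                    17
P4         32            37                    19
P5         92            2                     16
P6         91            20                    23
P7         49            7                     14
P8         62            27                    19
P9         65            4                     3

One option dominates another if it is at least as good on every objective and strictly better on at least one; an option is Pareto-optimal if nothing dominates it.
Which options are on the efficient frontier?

P1: not dominated (best duration).
P2: dominated by P1 (efficacy 70≥48, side-effect rate 6≤36, duration 1≤16).
P3: dominated by P5 (efficacy 92≥76, side-effect rate 2≤19, duration 16≤17).
P4: dominated by P1 (efficacy 70≥32, side-effect rate 6≤37, duration 1≤19).
P5: not dominated (best efficacy).
P6: dominated by P5 (efficacy 92≥91, side-effect rate 2≤20, duration 16≤23).
P7: dominated by P1 (efficacy 70≥49, side-effect rate 6≤7, duration 1≤14).
P8: dominated by P1 (efficacy 70≥62, side-effect rate 6≤27, duration 1≤19).
P9: not dominated.

P1, P5, P9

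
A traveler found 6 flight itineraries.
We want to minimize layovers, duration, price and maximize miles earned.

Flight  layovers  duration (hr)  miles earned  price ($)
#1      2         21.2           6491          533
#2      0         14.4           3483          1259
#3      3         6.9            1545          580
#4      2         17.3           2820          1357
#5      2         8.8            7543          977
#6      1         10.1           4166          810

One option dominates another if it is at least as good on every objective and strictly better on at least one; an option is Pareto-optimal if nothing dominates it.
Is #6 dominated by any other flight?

No

#1: worse on layovers (2 vs 1).
#2: worse on duration (14.4 vs 10.1).
#3: worse on layovers (3 vs 1).
#4: worse on layovers (2 vs 1).
#5: worse on layovers (2 vs 1).
No option is at least as good as #6 on every objective and strictly better on one.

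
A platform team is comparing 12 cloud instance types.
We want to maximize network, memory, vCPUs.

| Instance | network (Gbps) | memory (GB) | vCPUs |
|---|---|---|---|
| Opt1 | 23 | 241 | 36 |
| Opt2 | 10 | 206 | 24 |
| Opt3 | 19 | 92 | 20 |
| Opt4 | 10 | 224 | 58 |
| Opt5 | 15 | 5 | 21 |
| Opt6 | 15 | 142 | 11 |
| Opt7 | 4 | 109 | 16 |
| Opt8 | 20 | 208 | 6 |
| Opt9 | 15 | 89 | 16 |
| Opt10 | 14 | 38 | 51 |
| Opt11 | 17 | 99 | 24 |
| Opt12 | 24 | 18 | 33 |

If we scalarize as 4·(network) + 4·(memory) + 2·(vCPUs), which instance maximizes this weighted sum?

Opt1: 4·23 + 4·241 + 2·36 = 1128
Opt2: 4·10 + 4·206 + 2·24 = 912
Opt3: 4·19 + 4·92 + 2·20 = 484
Opt4: 4·10 + 4·224 + 2·58 = 1052
Opt5: 4·15 + 4·5 + 2·21 = 122
Opt6: 4·15 + 4·142 + 2·11 = 650
Opt7: 4·4 + 4·109 + 2·16 = 484
Opt8: 4·20 + 4·208 + 2·6 = 924
Opt9: 4·15 + 4·89 + 2·16 = 448
Opt10: 4·14 + 4·38 + 2·51 = 310
Opt11: 4·17 + 4·99 + 2·24 = 512
Opt12: 4·24 + 4·18 + 2·33 = 234
Highest: Opt1 at 1128.

Opt1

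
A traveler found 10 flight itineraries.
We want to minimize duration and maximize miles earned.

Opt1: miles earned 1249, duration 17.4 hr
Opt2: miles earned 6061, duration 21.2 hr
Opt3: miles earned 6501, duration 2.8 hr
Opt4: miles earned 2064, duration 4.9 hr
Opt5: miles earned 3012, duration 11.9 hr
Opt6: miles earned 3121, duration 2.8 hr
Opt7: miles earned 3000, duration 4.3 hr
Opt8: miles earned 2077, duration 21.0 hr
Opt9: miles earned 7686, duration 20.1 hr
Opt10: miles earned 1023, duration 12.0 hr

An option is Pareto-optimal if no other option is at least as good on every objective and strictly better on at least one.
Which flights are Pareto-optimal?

Opt1: dominated by Opt3 (miles earned 6501≥1249, duration 2.8≤17.4).
Opt2: dominated by Opt3 (miles earned 6501≥6061, duration 2.8≤21.2).
Opt3: not dominated.
Opt4: dominated by Opt3 (miles earned 6501≥2064, duration 2.8≤4.9).
Opt5: dominated by Opt3 (miles earned 6501≥3012, duration 2.8≤11.9).
Opt6: dominated by Opt3 (miles earned 6501≥3121, duration 2.8≤2.8).
Opt7: dominated by Opt3 (miles earned 6501≥3000, duration 2.8≤4.3).
Opt8: dominated by Opt3 (miles earned 6501≥2077, duration 2.8≤21.0).
Opt9: not dominated (best miles earned).
Opt10: dominated by Opt3 (miles earned 6501≥1023, duration 2.8≤12.0).

Opt3, Opt9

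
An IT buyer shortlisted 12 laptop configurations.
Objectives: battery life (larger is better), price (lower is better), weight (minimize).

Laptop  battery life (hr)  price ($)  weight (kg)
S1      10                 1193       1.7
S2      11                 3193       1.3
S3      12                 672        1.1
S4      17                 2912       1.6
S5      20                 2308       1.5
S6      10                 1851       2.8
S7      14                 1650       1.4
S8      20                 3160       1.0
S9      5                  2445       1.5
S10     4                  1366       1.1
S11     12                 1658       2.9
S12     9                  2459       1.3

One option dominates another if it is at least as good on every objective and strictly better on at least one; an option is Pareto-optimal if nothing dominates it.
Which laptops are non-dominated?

S1: dominated by S3 (battery life 12≥10, price 672≤1193, weight 1.1≤1.7).
S2: dominated by S3 (battery life 12≥11, price 672≤3193, weight 1.1≤1.3).
S3: not dominated (best price).
S4: dominated by S5 (battery life 20≥17, price 2308≤2912, weight 1.5≤1.6).
S5: not dominated.
S6: dominated by S1 (battery life 10≥10, price 1193≤1851, weight 1.7≤2.8).
S7: not dominated.
S8: not dominated (best weight).
S9: dominated by S3 (battery life 12≥5, price 672≤2445, weight 1.1≤1.5).
S10: dominated by S3 (battery life 12≥4, price 672≤1366, weight 1.1≤1.1).
S11: dominated by S3 (battery life 12≥12, price 672≤1658, weight 1.1≤2.9).
S12: dominated by S3 (battery life 12≥9, price 672≤2459, weight 1.1≤1.3).

S3, S5, S7, S8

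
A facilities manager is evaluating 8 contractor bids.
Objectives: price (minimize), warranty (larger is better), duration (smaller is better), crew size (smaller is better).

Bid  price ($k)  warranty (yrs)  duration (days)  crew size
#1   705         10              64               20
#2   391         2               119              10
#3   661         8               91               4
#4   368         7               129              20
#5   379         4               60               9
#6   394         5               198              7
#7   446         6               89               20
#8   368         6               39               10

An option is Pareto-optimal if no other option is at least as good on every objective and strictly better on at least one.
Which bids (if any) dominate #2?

#5: price 379≤391, warranty 4≥2, duration 60≤119, crew size 9≤10 — dominates #2.
#8: price 368≤391, warranty 6≥2, duration 39≤119, crew size 10≤10 — dominates #2.
Others (#1, #3, #4, #6, #7) are each worse than #2 on at least one objective.

#5, #8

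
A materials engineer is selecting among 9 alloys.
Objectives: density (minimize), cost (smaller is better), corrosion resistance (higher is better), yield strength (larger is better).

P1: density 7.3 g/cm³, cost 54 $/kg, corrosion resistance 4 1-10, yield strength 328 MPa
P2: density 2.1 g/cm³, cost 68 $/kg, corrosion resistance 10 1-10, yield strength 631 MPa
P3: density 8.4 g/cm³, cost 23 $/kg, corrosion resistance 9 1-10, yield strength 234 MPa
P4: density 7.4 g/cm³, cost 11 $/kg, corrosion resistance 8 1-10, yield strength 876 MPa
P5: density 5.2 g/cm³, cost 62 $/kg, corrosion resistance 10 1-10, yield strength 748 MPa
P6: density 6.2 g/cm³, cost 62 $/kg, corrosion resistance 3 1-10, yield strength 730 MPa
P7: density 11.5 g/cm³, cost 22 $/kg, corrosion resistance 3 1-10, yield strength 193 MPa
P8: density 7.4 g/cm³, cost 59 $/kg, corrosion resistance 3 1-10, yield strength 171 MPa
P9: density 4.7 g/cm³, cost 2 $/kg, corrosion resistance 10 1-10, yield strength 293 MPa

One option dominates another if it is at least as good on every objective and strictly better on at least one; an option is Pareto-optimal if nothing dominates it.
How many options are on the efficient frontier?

5

P1: not dominated.
P2: not dominated (best density).
P3: dominated by P9 (density 4.7≤8.4, cost 2≤23, corrosion resistance 10≥9, yield strength 293≥234).
P4: not dominated (best yield strength).
P5: not dominated.
P6: dominated by P5 (density 5.2≤6.2, cost 62≤62, corrosion resistance 10≥3, yield strength 748≥730).
P7: dominated by P4 (density 7.4≤11.5, cost 11≤22, corrosion resistance 8≥3, yield strength 876≥193).
P8: dominated by P1 (density 7.3≤7.4, cost 54≤59, corrosion resistance 4≥3, yield strength 328≥171).
P9: not dominated (best cost).
Pareto-optimal: P1, P2, P4, P5, P9 → 5.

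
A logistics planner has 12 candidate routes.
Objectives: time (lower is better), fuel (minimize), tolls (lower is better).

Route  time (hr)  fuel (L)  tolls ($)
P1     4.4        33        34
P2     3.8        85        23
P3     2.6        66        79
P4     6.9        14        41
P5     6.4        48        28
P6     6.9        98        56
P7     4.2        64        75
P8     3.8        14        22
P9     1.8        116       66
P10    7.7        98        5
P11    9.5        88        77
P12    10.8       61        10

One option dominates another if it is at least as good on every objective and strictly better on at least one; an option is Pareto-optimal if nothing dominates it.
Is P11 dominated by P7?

Yes

P7 vs P11: time 4.2≤9.5, fuel 64≤88, tolls 75≤77 — P7 is at least as good on every objective with at least one strict improvement.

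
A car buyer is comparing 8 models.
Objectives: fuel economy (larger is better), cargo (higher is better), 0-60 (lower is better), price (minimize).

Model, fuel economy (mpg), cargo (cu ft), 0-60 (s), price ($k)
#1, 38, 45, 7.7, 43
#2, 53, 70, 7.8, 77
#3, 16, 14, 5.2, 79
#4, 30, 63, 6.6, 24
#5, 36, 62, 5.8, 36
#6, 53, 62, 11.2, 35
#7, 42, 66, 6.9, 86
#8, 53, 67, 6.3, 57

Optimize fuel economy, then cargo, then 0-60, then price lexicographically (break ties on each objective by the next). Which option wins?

#2

First maximize fuel economy: best is 53, kept {#2, #6, #8}.
Then maximize cargo: best is 70, kept {#2}.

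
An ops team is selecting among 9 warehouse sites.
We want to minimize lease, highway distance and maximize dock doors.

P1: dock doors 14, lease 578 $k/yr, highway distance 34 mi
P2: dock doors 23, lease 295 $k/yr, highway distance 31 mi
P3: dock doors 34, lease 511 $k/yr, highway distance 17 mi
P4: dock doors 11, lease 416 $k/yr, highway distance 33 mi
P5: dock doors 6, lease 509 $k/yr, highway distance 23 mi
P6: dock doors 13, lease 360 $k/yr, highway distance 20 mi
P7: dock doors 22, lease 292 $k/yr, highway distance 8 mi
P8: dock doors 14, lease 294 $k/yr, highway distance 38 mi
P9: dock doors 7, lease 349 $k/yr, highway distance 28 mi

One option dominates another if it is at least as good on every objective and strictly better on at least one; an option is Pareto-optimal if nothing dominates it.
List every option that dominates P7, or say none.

P1: worse on dock doors (14 vs 22).
P2: worse on lease (295 vs 292).
P3: worse on lease (511 vs 292).
P4: worse on dock doors (11 vs 22).
P5: worse on dock doors (6 vs 22).
P6: worse on dock doors (13 vs 22).
P8: worse on dock doors (14 vs 22).
P9: worse on dock doors (7 vs 22).
No option dominates P7.

none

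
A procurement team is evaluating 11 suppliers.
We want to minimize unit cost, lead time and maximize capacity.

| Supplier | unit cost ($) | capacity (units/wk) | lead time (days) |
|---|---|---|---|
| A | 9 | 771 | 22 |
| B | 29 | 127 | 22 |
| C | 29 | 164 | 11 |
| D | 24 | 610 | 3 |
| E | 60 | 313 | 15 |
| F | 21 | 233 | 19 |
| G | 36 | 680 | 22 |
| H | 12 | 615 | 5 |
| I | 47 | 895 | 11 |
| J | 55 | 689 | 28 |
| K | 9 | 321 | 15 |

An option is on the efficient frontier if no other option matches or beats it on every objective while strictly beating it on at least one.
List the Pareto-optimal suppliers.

A, D, H, I, K

A: not dominated.
B: dominated by A (unit cost 9≤29, capacity 771≥127, lead time 22≤22).
C: dominated by D (unit cost 24≤29, capacity 610≥164, lead time 3≤11).
D: not dominated (best lead time).
E: dominated by D (unit cost 24≤60, capacity 610≥313, lead time 3≤15).
F: dominated by H (unit cost 12≤21, capacity 615≥233, lead time 5≤19).
G: dominated by A (unit cost 9≤36, capacity 771≥680, lead time 22≤22).
H: not dominated.
I: not dominated (best capacity).
J: dominated by A (unit cost 9≤55, capacity 771≥689, lead time 22≤28).
K: not dominated.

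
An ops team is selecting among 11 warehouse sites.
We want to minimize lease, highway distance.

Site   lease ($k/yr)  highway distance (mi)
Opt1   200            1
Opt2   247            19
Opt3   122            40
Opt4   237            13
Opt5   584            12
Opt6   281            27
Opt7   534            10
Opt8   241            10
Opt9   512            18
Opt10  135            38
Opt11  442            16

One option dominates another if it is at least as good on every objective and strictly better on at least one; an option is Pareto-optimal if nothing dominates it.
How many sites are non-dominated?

3

Opt1: not dominated (best highway distance).
Opt2: dominated by Opt1 (lease 200≤247, highway distance 1≤19).
Opt3: not dominated (best lease).
Opt4: dominated by Opt1 (lease 200≤237, highway distance 1≤13).
Opt5: dominated by Opt1 (lease 200≤584, highway distance 1≤12).
Opt6: dominated by Opt1 (lease 200≤281, highway distance 1≤27).
Opt7: dominated by Opt1 (lease 200≤534, highway distance 1≤10).
Opt8: dominated by Opt1 (lease 200≤241, highway distance 1≤10).
Opt9: dominated by Opt1 (lease 200≤512, highway distance 1≤18).
Opt10: not dominated.
Opt11: dominated by Opt1 (lease 200≤442, highway distance 1≤16).
Pareto-optimal: Opt1, Opt3, Opt10 → 3.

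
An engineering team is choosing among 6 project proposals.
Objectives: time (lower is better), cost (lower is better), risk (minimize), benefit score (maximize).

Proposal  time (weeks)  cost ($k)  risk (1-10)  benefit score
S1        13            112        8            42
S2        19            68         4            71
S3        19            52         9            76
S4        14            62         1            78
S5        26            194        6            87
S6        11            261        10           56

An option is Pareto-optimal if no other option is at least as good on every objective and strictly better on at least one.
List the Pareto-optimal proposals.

S1: not dominated.
S2: dominated by S4 (time 14≤19, cost 62≤68, risk 1≤4, benefit score 78≥71).
S3: not dominated (best cost).
S4: not dominated (best risk).
S5: not dominated (best benefit score).
S6: not dominated (best time).

S1, S3, S4, S5, S6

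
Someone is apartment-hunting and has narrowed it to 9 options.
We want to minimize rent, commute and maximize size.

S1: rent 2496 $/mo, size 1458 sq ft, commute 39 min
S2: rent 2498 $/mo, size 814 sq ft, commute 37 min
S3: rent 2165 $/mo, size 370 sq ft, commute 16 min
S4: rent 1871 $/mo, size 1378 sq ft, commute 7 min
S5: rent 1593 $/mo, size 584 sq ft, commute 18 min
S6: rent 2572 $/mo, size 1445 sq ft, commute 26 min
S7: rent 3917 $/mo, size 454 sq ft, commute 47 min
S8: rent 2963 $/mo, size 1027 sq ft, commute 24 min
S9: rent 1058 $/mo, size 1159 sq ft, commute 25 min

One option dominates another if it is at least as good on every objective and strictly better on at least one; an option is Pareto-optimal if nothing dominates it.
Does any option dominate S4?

S1: worse on rent (2496 vs 1871).
S2: worse on rent (2498 vs 1871).
S3: worse on rent (2165 vs 1871).
S5: worse on size (584 vs 1378).
S6: worse on rent (2572 vs 1871).
S7: worse on rent (3917 vs 1871).
S8: worse on rent (2963 vs 1871).
S9: worse on size (1159 vs 1378).
No option is at least as good as S4 on every objective and strictly better on one.

No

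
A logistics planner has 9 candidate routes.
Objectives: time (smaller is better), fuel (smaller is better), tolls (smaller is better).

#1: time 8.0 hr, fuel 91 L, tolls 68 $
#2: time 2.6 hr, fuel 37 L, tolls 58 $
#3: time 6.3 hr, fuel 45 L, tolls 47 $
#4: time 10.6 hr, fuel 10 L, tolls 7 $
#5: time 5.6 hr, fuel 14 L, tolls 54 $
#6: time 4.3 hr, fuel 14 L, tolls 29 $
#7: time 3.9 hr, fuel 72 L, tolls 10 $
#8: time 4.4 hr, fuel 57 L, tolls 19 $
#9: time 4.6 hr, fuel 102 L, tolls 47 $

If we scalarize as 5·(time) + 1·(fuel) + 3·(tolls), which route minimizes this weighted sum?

#1: 5·8.0 + 1·91 + 3·68 = 335.0
#2: 5·2.6 + 1·37 + 3·58 = 224.0
#3: 5·6.3 + 1·45 + 3·47 = 217.5
#4: 5·10.6 + 1·10 + 3·7 = 84.0
#5: 5·5.6 + 1·14 + 3·54 = 204.0
#6: 5·4.3 + 1·14 + 3·29 = 122.5
#7: 5·3.9 + 1·72 + 3·10 = 121.5
#8: 5·4.4 + 1·57 + 3·19 = 136.0
#9: 5·4.6 + 1·102 + 3·47 = 266.0
Lowest: #4 at 84.0.

#4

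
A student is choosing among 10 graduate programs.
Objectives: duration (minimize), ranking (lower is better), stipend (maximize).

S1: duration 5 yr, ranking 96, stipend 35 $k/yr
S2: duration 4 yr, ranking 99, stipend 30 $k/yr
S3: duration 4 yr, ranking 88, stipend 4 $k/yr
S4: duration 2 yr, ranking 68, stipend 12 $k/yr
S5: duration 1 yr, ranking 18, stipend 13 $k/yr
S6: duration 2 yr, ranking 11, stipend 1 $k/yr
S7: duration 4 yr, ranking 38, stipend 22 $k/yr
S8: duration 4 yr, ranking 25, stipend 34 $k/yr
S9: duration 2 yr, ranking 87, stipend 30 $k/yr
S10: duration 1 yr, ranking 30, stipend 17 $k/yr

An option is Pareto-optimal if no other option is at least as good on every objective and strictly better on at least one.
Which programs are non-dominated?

S1, S5, S6, S8, S9, S10

S1: not dominated (best stipend).
S2: dominated by S8 (duration 4≤4, ranking 25≤99, stipend 34≥30).
S3: dominated by S4 (duration 2≤4, ranking 68≤88, stipend 12≥4).
S4: dominated by S5 (duration 1≤2, ranking 18≤68, stipend 13≥12).
S5: not dominated.
S6: not dominated (best ranking).
S7: dominated by S8 (duration 4≤4, ranking 25≤38, stipend 34≥22).
S8: not dominated.
S9: not dominated.
S10: not dominated.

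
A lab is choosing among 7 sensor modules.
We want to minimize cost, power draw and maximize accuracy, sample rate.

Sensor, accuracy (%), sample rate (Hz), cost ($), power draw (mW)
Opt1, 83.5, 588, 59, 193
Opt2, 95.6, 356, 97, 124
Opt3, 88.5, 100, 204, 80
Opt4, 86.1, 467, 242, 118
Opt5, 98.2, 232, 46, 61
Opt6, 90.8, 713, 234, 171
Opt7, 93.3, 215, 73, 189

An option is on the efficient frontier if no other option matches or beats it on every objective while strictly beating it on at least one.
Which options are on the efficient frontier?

Opt1: not dominated.
Opt2: not dominated.
Opt3: dominated by Opt5 (accuracy 98.2≥88.5, sample rate 232≥100, cost 46≤204, power draw 61≤80).
Opt4: not dominated.
Opt5: not dominated (best accuracy).
Opt6: not dominated (best sample rate).
Opt7: dominated by Opt5 (accuracy 98.2≥93.3, sample rate 232≥215, cost 46≤73, power draw 61≤189).

Opt1, Opt2, Opt4, Opt5, Opt6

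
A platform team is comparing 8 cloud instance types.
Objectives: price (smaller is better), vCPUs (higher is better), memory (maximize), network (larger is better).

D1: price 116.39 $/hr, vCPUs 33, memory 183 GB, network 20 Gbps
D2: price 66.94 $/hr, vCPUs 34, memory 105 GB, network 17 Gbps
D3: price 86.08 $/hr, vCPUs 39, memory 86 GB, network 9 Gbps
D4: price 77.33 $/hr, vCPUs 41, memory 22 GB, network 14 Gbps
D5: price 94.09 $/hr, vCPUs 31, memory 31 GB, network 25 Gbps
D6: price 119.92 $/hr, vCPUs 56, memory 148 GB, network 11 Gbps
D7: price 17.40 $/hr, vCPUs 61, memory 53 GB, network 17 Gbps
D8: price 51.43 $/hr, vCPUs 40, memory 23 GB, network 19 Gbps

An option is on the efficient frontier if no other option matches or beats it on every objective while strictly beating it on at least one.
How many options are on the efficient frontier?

7

D1: not dominated (best memory).
D2: not dominated.
D3: not dominated.
D4: dominated by D7 (price 17.40≤77.33, vCPUs 61≥41, memory 53≥22, network 17≥14).
D5: not dominated (best network).
D6: not dominated.
D7: not dominated (best price).
D8: not dominated.
Pareto-optimal: D1, D2, D3, D5, D6, D7, D8 → 7.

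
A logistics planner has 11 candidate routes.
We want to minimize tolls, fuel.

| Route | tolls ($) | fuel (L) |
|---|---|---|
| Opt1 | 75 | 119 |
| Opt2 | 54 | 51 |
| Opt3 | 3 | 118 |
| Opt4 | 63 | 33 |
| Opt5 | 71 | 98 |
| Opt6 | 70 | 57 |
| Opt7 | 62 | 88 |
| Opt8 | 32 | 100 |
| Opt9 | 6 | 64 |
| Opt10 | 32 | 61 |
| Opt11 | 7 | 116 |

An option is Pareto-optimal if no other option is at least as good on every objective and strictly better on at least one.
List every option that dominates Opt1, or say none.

Opt2, Opt3, Opt4, Opt5, Opt6, Opt7, Opt8, Opt9, Opt10, Opt11

Opt2: tolls 54≤75, fuel 51≤119 — dominates Opt1.
Opt3: tolls 3≤75, fuel 118≤119 — dominates Opt1.
Opt4: tolls 63≤75, fuel 33≤119 — dominates Opt1.
Opt5: tolls 71≤75, fuel 98≤119 — dominates Opt1.
Opt6: tolls 70≤75, fuel 57≤119 — dominates Opt1.
Opt7: tolls 62≤75, fuel 88≤119 — dominates Opt1.
Opt8: tolls 32≤75, fuel 100≤119 — dominates Opt1.
Opt9: tolls 6≤75, fuel 64≤119 — dominates Opt1.
Opt10: tolls 32≤75, fuel 61≤119 — dominates Opt1.
Opt11: tolls 7≤75, fuel 116≤119 — dominates Opt1.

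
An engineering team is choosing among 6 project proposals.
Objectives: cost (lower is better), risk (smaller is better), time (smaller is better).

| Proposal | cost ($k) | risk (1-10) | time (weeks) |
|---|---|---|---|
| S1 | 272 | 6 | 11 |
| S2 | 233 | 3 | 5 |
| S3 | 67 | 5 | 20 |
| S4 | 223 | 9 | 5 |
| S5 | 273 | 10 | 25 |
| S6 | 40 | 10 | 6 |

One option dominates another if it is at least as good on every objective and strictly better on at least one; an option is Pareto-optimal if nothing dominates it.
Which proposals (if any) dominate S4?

none

S1: worse on cost (272 vs 223).
S2: worse on cost (233 vs 223).
S3: worse on time (20 vs 5).
S5: worse on cost (273 vs 223).
S6: worse on risk (10 vs 9).
No option dominates S4.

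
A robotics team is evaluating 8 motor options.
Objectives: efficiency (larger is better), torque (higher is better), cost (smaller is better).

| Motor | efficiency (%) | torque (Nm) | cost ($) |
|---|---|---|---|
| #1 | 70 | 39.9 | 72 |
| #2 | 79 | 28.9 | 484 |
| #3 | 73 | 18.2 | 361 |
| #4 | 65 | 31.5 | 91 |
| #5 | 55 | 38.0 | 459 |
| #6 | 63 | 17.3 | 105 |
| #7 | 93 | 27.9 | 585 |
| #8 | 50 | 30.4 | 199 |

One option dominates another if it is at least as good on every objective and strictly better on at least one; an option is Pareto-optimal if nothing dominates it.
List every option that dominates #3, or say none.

none

#1: worse on efficiency (70 vs 73).
#2: worse on cost (484 vs 361).
#4: worse on efficiency (65 vs 73).
#5: worse on efficiency (55 vs 73).
#6: worse on efficiency (63 vs 73).
#7: worse on cost (585 vs 361).
#8: worse on efficiency (50 vs 73).
No option dominates #3.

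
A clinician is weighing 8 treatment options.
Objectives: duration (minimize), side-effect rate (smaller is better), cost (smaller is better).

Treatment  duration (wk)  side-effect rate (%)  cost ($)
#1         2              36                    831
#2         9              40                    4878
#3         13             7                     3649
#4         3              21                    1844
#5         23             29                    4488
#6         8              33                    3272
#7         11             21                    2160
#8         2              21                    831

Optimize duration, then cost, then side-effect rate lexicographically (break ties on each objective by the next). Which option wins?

#8

First minimize duration: best is 2, kept {#1, #8}.
Then minimize cost: best is 831, kept {#1, #8}.
Then minimize side-effect rate: best is 21, kept {#8}.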